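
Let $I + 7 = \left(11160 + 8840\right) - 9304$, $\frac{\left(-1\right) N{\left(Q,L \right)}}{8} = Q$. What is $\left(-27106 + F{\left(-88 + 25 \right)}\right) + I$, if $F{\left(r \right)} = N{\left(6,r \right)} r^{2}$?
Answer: $-206929$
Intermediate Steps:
$N{\left(Q,L \right)} = - 8 Q$
$I = 10689$ ($I = -7 + \left(\left(11160 + 8840\right) - 9304\right) = -7 + \left(20000 - 9304\right) = -7 + 10696 = 10689$)
$F{\left(r \right)} = - 48 r^{2}$ ($F{\left(r \right)} = \left(-8\right) 6 r^{2} = - 48 r^{2}$)
$\left(-27106 + F{\left(-88 + 25 \right)}\right) + I = \left(-27106 - 48 \left(-88 + 25\right)^{2}\right) + 10689 = \left(-27106 - 48 \left(-63\right)^{2}\right) + 10689 = \left(-27106 - 190512\right) + 10689 = -217618 + 10689 = -206929$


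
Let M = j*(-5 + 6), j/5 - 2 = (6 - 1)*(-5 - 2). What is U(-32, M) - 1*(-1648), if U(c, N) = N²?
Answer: 28873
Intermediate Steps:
j = -165 (j = 10 + 5*((6 - 1)*(-5 - 2)) = 10 + 5*(5*(-7)) = 10 + 5*(-35) = 10 - 175 = -165)
M = -165 (M = -165*(-5 + 6) = -165*1 = -165)
U(-32, M) - 1*(-1648) = (-165)² - 1*(-1648) = 27225 + 1648 = 28873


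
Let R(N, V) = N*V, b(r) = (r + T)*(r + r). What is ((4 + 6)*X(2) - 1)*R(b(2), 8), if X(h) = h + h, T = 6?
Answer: 9984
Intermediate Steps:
b(r) = 2*r*(6 + r) (b(r) = (r + 6)*(r + r) = (6 + r)*(2*r) = 2*r*(6 + r))
X(h) = 2*h
((4 + 6)*X(2) - 1)*R(b(2), 8) = ((4 + 6)*(2*2) - 1)*((2*2*(6 + 2))*8) = (10*4 - 1)*((2*2*8)*8) = (40 - 1)*(32*8) = 39*256 = 9984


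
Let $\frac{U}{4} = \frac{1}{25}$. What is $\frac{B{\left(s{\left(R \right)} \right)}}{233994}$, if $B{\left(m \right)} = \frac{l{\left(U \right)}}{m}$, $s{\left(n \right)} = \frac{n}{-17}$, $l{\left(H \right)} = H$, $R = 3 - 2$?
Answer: $- \frac{34}{2924925} \approx -1.1624 \cdot 10^{-5}$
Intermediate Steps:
$U = \frac{4}{25} \approx 0.16$
$R = 1$ ($R = 3 - 2 = 1$)
$s{\left(n \right)} = - \frac{n}{17}$ ($s{\left(n \right)} = n \left(- \frac{1}{17}\right) = - \frac{n}{17}$)
$B{\left(m \right)} = \frac{4}{25 m}$
$\frac{B{\left(s{\left(R \right)} \right)}}{233994} = \frac{\frac{4}{25} \frac{1}{\left(- \frac{1}{17}\right) 1}}{233994} = \frac{4}{25 \left(- \frac{1}{17}\right)} \frac{1}{233994} = \frac{4}{25} \left(-17\right) \frac{1}{233994} = \left(- \frac{68}{25}\right) \frac{1}{233994} = - \frac{34}{2924925}$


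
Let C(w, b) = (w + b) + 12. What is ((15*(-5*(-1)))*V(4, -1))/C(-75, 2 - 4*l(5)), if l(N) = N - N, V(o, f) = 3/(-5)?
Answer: 45/61 ≈ 0.73771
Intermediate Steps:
V(o, f) = -⅗ (V(o, f) = 3*(-⅕) = -⅗)
l(N) = 0
C(w, b) = 12 + b + w (C(w, b) = (b + w) + 12 = 12 + b + w)
((15*(-5*(-1)))*V(4, -1))/C(-75, 2 - 4*l(5)) = ((15*(-5*(-1)))*(-⅗))/(12 + (2 - 4*0) - 75) = ((15*5)*(-⅗))/(12 + (2 + 0) - 75) = (75*(-⅗))/(12 + 2 - 75) = -45/(-61) = -45*(-1/61) = 45/61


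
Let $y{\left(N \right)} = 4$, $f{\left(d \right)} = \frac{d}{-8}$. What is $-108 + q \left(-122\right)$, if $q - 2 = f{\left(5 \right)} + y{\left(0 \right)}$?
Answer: $- \frac{3055}{4} \approx -763.75$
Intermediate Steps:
$f{\left(d \right)} = - \frac{d}{8}$ ($f{\left(d \right)} = d \left(- \frac{1}{8}\right) = - \frac{d}{8}$)
$q = \frac{43}{8}$ ($q = 2 + \left(\left(- \frac{1}{8}\right) 5 + 4\right) = 2 + \left(- \frac{5}{8} + 4\right) = 2 + \frac{27}{8} = \frac{43}{8} \approx 5.375$)
$-108 + q \left(-122\right) = -108 + \frac{43}{8} \left(-122\right) = -108 - \frac{2623}{4} = - \frac{3055}{4}$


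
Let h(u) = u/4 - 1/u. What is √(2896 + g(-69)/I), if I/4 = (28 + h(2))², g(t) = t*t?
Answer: √9086617/56 ≈ 53.829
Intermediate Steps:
h(u) = -1/u + u/4 (h(u) = u*(¼) - 1/u = u/4 - 1/u = -1/u + u/4)
g(t) = t²
I = 3136 (I = 4*(28 + (-1/2 + (¼)*2))² = 4*(28 + (-1*½ + ½))² = 4*(28 + (-½ + ½))² = 4*(28 + 0)² = 4*28² = 4*784 = 3136)
√(2896 + g(-69)/I) = √(2896 + (-69)²/3136) = √(2896 + 4761*(1/3136)) = √(2896 + 4761/3136) = √(9086617/3136) = √9086617/56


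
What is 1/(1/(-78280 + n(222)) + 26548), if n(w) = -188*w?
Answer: 120016/3186184767 ≈ 3.7668e-5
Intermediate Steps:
1/(1/(-78280 + n(222)) + 26548) = 1/(1/(-78280 - 188*222) + 26548) = 1/(1/(-78280 - 41736) + 26548) = 1/(1/(-120016) + 26548) = 1/(-1/120016 + 26548) = 1/(3186184767/120016) = 120016/3186184767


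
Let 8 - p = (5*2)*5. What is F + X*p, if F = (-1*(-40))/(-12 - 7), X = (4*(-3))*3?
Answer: 28688/19 ≈ 1509.9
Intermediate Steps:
p = -42 (p = 8 - 5*2*5 = 8 - 10*5 = 8 - 1*50 = 8 - 50 = -42)
X = -36 (X = -12*3 = -36)
F = -40/19 (F = 40/(-19) = 40*(-1/19) = -40/19 ≈ -2.1053)
F + X*p = -40/19 - 36*(-42) = -40/19 + 1512 = 28688/19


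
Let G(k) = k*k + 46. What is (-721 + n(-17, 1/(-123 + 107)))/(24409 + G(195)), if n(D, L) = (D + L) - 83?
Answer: -13137/999680 ≈ -0.013141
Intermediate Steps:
n(D, L) = -83 + D + L
G(k) = 46 + k² (G(k) = k² + 46 = 46 + k²)
(-721 + n(-17, 1/(-123 + 107)))/(24409 + G(195)) = (-721 + (-83 - 17 + 1/(-123 + 107)))/(24409 + (46 + 195²)) = (-721 + (-83 - 17 + 1/(-16)))/(24409 + (46 + 38025)) = (-721 + (-83 - 17 - 1/16))/(24409 + 38071) = (-721 - 1601/16)/62480 = -13137/16*1/62480 = -13137/999680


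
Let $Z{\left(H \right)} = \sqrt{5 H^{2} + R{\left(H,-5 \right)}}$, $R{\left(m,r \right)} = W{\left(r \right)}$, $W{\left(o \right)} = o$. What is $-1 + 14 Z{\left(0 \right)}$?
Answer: $-1 + 14 i \sqrt{5} \approx -1.0 + 31.305 i$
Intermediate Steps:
$R{\left(m,r \right)} = r$
$Z{\left(H \right)} = \sqrt{-5 + 5 H^{2}}$ ($Z{\left(H \right)} = \sqrt{5 H^{2} - 5} = \sqrt{-5 + 5 H^{2}}$)
$-1 + 14 Z{\left(0 \right)} = -1 + 14 \sqrt{-5 + 5 \cdot 0^{2}} = -1 + 14 \sqrt{-5 + 5 \cdot 0} = -1 + 14 \sqrt{-5 + 0} = -1 + 14 \sqrt{-5} = -1 + 14 i \sqrt{5}$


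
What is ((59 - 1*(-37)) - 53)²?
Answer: 1849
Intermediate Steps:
((59 - 1*(-37)) - 53)² = ((59 + 37) - 53)² = (96 - 53)² = 43² = 1849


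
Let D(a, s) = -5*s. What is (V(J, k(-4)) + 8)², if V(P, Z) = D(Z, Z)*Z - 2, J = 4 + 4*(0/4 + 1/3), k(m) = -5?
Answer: 14161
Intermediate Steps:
J = 16/3 (J = 4 + 4*(0*(¼) + 1*(⅓)) = 4 + 4*(0 + ⅓) = 4 + 4*(⅓) = 4 + 4/3 = 16/3 ≈ 5.3333)
V(P, Z) = -2 - 5*Z² (V(P, Z) = (-5*Z)*Z - 2 = -5*Z² - 2 = -2 - 5*Z²)
(V(J, k(-4)) + 8)² = ((-2 - 5*(-5)²) + 8)² = ((-2 - 5*25) + 8)² = ((-2 - 125) + 8)² = (-127 + 8)² = (-119)² = 14161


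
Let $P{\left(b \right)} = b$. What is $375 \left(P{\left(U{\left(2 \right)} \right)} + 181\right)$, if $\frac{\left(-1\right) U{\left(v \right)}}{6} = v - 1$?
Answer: $65625$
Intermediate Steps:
$U{\left(v \right)} = 6 - 6 v$ ($U{\left(v \right)} = - 6 \left(v - 1\right) = - 6 \left(-1 + v\right) = 6 - 6 v$)
$375 \left(P{\left(U{\left(2 \right)} \right)} + 181\right) = 375 \left(\left(6 - 12\right) + 181\right) = 375 \left(-6 + 181\right) = 375 \cdot 175 = 65625$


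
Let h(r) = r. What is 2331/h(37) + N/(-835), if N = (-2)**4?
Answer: 52589/835 ≈ 62.981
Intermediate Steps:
N = 16
2331/h(37) + N/(-835) = 2331/37 + 16/(-835) = 2331*(1/37) + 16*(-1/835) = 63 - 16/835 = 52589/835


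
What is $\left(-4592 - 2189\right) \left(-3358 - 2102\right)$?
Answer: $37024260$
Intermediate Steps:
$\left(-4592 - 2189\right) \left(-3358 - 2102\right) = \left(-6781\right) \left(-5460\right) = 37024260$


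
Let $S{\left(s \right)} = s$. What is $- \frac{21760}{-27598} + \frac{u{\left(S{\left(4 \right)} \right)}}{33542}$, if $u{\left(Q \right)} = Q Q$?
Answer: $\frac{182578872}{231423029} \approx 0.78894$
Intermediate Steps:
$u{\left(Q \right)} = Q^{2}$
$- \frac{21760}{-27598} + \frac{u{\left(S{\left(4 \right)} \right)}}{33542} = - \frac{21760}{-27598} + \frac{4^{2}}{33542} = \left(-21760\right) \left(- \frac{1}{27598}\right) + 16 \cdot \frac{1}{33542} = \frac{10880}{13799} + \frac{8}{16771} = \frac{182578872}{231423029}$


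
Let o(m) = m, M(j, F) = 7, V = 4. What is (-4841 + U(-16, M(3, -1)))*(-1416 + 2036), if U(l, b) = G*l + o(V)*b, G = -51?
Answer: -2478140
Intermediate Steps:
U(l, b) = -51*l + 4*b
(-4841 + U(-16, M(3, -1)))*(-1416 + 2036) = (-4841 + (-51*(-16) + 4*7))*(-1416 + 2036) = (-4841 + (816 + 28))*620 = (-4841 + 844)*620 = -3997*620 = -2478140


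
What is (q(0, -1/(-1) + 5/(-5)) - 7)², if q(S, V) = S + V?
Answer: 49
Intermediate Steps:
(q(0, -1/(-1) + 5/(-5)) - 7)² = ((0 + (-1/(-1) + 5/(-5))) - 7)² = ((0 + (-1*(-1) + 5*(-⅕))) - 7)² = ((0 + (1 - 1)) - 7)² = ((0 + 0) - 7)² = (0 - 7)² = (-7)² = 49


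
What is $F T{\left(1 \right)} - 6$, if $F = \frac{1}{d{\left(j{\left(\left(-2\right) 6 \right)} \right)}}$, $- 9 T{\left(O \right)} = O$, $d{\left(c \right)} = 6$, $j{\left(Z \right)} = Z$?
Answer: $- \frac{325}{54} \approx -6.0185$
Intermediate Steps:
$T{\left(O \right)} = - \frac{O}{9}$
$F = \frac{1}{6} \approx 0.16667$
$F T{\left(1 \right)} - 6 = \frac{\left(- \frac{1}{9}\right) 1}{6} - 6 = \frac{1}{6} \left(- \frac{1}{9}\right) - 6 = - \frac{1}{54} - 6 = - \frac{325}{54}$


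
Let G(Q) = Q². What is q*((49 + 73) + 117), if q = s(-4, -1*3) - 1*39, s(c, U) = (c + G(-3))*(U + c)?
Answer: -17686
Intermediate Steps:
s(c, U) = (9 + c)*(U + c) (s(c, U) = (c + (-3)²)*(U + c) = (c + 9)*(U + c) = (9 + c)*(U + c))
q = -74 (q = ((-4)² + 9*(-1*3) + 9*(-4) - 1*3*(-4)) - 1*39 = (16 + 9*(-3) - 36 - 3*(-4)) - 39 = (16 - 27 - 36 + 12) - 39 = -35 - 39 = -74)
q*((49 + 73) + 117) = -74*((49 + 73) + 117) = -74*(122 + 117) = -74*239 = -17686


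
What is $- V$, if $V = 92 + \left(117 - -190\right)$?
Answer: $-399$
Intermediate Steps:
$V = 399$ ($V = 92 + \left(117 + 190\right) = 92 + 307 = 399$)
$- V = \left(-1\right) 399 = -399$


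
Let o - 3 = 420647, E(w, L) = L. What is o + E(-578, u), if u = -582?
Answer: 420068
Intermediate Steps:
o = 420650 (o = 3 + 420647 = 420650)
o + E(-578, u) = 420650 - 582 = 420068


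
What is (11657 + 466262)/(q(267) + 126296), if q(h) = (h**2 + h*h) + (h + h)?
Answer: 477919/269408 ≈ 1.7740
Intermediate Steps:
q(h) = 2*h + 2*h**2 (q(h) = (h**2 + h**2) + 2*h = 2*h**2 + 2*h = 2*h + 2*h**2)
(11657 + 466262)/(q(267) + 126296) = (11657 + 466262)/(2*267*(1 + 267) + 126296) = 477919/(2*267*268 + 126296) = 477919/(143112 + 126296) = 477919/269408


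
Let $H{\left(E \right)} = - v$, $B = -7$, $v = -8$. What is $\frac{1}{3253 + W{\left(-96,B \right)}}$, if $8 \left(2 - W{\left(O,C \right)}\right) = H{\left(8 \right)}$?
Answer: $\frac{1}{3254} \approx 0.00030731$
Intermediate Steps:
$H{\left(E \right)} = 8$ ($H{\left(E \right)} = \left(-1\right) \left(-8\right) = 8$)
$W{\left(O,C \right)} = 1$ ($W{\left(O,C \right)} = 2 - 1 = 1$)
$\frac{1}{3253 + W{\left(-96,B \right)}} = \frac{1}{3253 + 1} = \frac{1}{3254}$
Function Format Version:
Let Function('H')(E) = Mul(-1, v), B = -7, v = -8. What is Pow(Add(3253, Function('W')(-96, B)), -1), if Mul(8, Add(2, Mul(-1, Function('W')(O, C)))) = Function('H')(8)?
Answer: Rational(1, 3254) ≈ 0.00030731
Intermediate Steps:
Function('H')(E) = 8 (Function('H')(E) = Mul(-1, -8) = 8)
Function('W')(O, C) = 1 (Function('W')(O, C) = Add(2, Mul(Rational(-1, 8), 8)) = Add(2, -1) = 1)
Pow(Add(3253, Function('W')(-96, B)), -1) = Pow(Add(3253, 1), -1) = Pow(3254, -1) = Rational(1, 3254)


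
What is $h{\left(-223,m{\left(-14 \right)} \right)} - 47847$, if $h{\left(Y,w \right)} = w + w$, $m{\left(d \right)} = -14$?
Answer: $-47875$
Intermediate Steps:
$h{\left(Y,w \right)} = 2 w$
$h{\left(-223,m{\left(-14 \right)} \right)} - 47847 = 2 \left(-14\right) - 47847 = -28 - 47847 = -47875$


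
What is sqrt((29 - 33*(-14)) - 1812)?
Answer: I*sqrt(1321) ≈ 36.346*I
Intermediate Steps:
sqrt((29 - 33*(-14)) - 1812) = sqrt((29 + 462) - 1812) = sqrt(491 - 1812) = sqrt(-1321) = I*sqrt(1321)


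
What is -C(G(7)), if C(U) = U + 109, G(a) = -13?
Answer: -96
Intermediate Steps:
C(U) = 109 + U
-C(G(7)) = -(109 - 13) = -1*96 = -96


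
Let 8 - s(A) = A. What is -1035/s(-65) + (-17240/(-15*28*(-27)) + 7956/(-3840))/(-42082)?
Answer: -7902548034247/557381139840 ≈ -14.178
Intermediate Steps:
s(A) = 8 - A
-1035/s(-65) + (-17240/(-15*28*(-27)) + 7956/(-3840))/(-42082) = -1035/(8 - 1*(-65)) + (-17240/(-15*28*(-27)) + 7956/(-3840))/(-42082) = -1035/(8 + 65) + (-17240/((-420*(-27))) + 7956*(-1/3840))*(-1/42082) = -1035/73 + (-17240/11340 - 663/320)*(-1/42082) = -1035*1/73 + (-17240*1/11340 - 663/320)*(-1/42082) = -1035/73 + (-862/567 - 663/320)*(-1/42082) = -1035/73 - 651761/181440*(-1/42082) = -1035/73 + 651761/7635358080 = -7902548034247/557381139840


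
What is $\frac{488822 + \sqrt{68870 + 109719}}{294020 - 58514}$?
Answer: $\frac{244411}{117753} + \frac{\sqrt{178589}}{235506} \approx 2.0774$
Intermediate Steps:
$\frac{488822 + \sqrt{68870 + 109719}}{294020 - 58514} = \frac{488822 + \sqrt{178589}}{235506} = \left(488822 + \sqrt{178589}\right) \frac{1}{235506} = \frac{244411}{117753} + \frac{\sqrt{178589}}{235506}$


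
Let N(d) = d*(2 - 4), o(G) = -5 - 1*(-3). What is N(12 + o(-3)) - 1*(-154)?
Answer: 134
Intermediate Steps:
o(G) = -2 (o(G) = -5 + 3 = -2)
N(d) = -2*d (N(d) = d*(-2) = -2*d)
N(12 + o(-3)) - 1*(-154) = -2*(12 - 2) - 1*(-154) = -2*10 + 154 = -20 + 154 = 134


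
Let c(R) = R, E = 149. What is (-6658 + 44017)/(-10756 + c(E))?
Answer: -37359/10607 ≈ -3.5221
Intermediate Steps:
(-6658 + 44017)/(-10756 + c(E)) = (-6658 + 44017)/(-10756 + 149) = 37359/(-10607) = 37359*(-1/10607) = -37359/10607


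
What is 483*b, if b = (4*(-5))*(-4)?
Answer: 38640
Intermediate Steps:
b = 80 (b = -20*(-4) = 80)
483*b = 483*80 = 38640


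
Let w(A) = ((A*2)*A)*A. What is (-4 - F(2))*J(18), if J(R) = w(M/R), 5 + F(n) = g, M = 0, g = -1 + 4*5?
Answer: 0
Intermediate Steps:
g = 19 (g = -1 + 20 = 19)
F(n) = 14 (F(n) = -5 + 19 = 14)
w(A) = 2*A**3 (w(A) = ((2*A)*A)*A = (2*A**2)*A = 2*A**3)
J(R) = 0 (J(R) = 2*(0/R)**3 = 2*0**3 = 2*0 = 0)
(-4 - F(2))*J(18) = (-4 - 1*14)*0 = (-4 - 14)*0 = -18*0 = 0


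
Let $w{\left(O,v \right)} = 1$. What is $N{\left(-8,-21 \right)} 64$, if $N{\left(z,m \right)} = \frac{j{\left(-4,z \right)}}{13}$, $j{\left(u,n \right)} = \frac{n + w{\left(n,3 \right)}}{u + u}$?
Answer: $\frac{56}{13} \approx 4.3077$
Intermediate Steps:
$j{\left(u,n \right)} = \frac{1 + n}{2 u}$ ($j{\left(u,n \right)} = \frac{n + 1}{u + u} = \frac{1 + n}{2 u}$)
$N{\left(z,m \right)} = - \frac{1}{104} - \frac{z}{104}$ ($N{\left(z,m \right)} = \frac{\frac{1}{2} \frac{1}{-4} \left(1 + z\right)}{13} = \frac{1}{2} \left(- \frac{1}{4}\right) \left(1 + z\right) \frac{1}{13} = \left(- \frac{1}{8} - \frac{z}{8}\right) \frac{1}{13} = - \frac{1}{104} - \frac{z}{104}$)
$N{\left(-8,-21 \right)} 64 = \left(- \frac{1}{104} - - \frac{1}{13}\right) 64 = \left(- \frac{1}{104} + \frac{1}{13}\right) 64 = \frac{7}{104} \cdot 64 = \frac{56}{13}$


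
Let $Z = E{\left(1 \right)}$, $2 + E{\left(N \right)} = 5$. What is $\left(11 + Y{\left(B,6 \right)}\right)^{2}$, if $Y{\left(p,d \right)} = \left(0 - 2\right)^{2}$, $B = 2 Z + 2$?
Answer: $225$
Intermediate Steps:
$E{\left(N \right)} = 3$ ($E{\left(N \right)} = -2 + 5 = 3$)
$Z = 3$
$B = 8$ ($B = 2 \cdot 3 + 2 = 6 + 2 = 8$)
$Y{\left(p,d \right)} = 4$ ($Y{\left(p,d \right)} = \left(-2\right)^{2} = 4$)
$\left(11 + Y{\left(B,6 \right)}\right)^{2} = \left(11 + 4\right)^{2} = 15^{2} = 225$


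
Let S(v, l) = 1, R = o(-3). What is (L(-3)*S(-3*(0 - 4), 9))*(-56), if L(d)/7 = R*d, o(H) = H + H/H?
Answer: -2352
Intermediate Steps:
o(H) = 1 + H (o(H) = H + 1 = 1 + H)
R = -2 (R = 1 - 3 = -2)
L(d) = -14*d (L(d) = 7*(-2*d) = -14*d)
(L(-3)*S(-3*(0 - 4), 9))*(-56) = (-14*(-3)*1)*(-56) = (42*1)*(-56) = 42*(-56) = -2352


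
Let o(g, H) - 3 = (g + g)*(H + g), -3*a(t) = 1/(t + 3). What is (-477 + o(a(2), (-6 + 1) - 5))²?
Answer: 11309897104/50625 ≈ 2.2341e+5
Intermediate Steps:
a(t) = -1/(3*(3 + t)) (a(t) = -1/(3*(t + 3)) = -1/(3*(3 + t)))
o(g, H) = 3 + 2*g*(H + g) (o(g, H) = 3 + (g + g)*(H + g) = 3 + (2*g)*(H + g) = 3 + 2*g*(H + g))
(-477 + o(a(2), (-6 + 1) - 5))² = (-477 + (3 + 2*(-1/(9 + 3*2))² + 2*((-6 + 1) - 5)*(-1/(9 + 3*2))))² = (-477 + (3 + 2*(-1/(9 + 6))² + 2*(-5 - 5)*(-1/(9 + 6))))² = (-477 + (3 + 2*(-1/15)² + 2*(-10)*(-1/15)))² = (-477 + (3 + 2*(1/225) + 4/3))² = (-477 + (3 + 2/225 + 4/3))² = (-477 + 977/225)² = (-106348/225)² = 11309897104/50625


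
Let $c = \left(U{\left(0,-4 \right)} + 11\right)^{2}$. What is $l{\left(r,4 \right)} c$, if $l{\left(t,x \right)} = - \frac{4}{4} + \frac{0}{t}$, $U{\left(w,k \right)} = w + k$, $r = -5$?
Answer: $-49$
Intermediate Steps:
$U{\left(w,k \right)} = k + w$
$c = 49$ ($c = \left(\left(-4 + 0\right) + 11\right)^{2} = \left(-4 + 11\right)^{2} = 7^{2} = 49$)
$l{\left(t,x \right)} = -1$ ($l{\left(t,x \right)} = \left(-4\right) \frac{1}{4} + 0 = -1 + 0 = -1$)
$l{\left(r,4 \right)} c = \left(-1\right) 49 = -49$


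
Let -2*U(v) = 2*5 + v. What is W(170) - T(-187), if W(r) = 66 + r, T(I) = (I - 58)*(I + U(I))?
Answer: -47793/2 ≈ -23897.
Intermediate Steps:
U(v) = -5 - v/2 (U(v) = -(2*5 + v)/2 = -(10 + v)/2 = -5 - v/2)
T(I) = (-58 + I)*(-5 + I/2) (T(I) = (I - 58)*(I + (-5 - I/2)) = (-58 + I)*(-5 + I/2))
W(170) - T(-187) = (66 + 170) - (290 + (½)*(-187)² - 34*(-187)) = 236 - (290 + (½)*34969 + 6358) = 236 - (290 + 34969/2 + 6358) = 236 - 1*48265/2 = 236 - 48265/2 = -47793/2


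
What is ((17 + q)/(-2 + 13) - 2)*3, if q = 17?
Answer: 36/11 ≈ 3.2727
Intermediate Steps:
((17 + q)/(-2 + 13) - 2)*3 = ((17 + 17)/(-2 + 13) - 2)*3 = (34/11 - 2)*3 = (12/11)*3 = 36/11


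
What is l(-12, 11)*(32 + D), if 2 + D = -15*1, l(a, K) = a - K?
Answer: -345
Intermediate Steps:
D = -17 (D = -2 - 15*1 = -2 - 15 = -17)
l(-12, 11)*(32 + D) = (-12 - 1*11)*(32 - 17) = (-12 - 11)*15 = -23*15 = -345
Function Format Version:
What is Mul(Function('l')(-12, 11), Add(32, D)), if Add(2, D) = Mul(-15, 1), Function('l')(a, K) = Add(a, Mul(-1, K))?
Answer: -345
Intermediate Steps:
D = -17 (D = Add(-2, Mul(-15, 1)) = Add(-2, -15) = -17)
Mul(Function('l')(-12, 11), Add(32, D)) = Mul(Add(-12, Mul(-1, 11)), Add(32, -17)) = Mul(Add(-12, -11), 15) = Mul(-23, 15) = -345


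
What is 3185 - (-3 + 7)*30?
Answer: 3065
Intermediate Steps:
3185 - (-3 + 7)*30 = 3185 - 4*30 = 3185 - 1*120 = 3185 - 120 = 3065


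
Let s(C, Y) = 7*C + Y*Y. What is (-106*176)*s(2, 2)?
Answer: -335808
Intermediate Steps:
s(C, Y) = Y² + 7*C (s(C, Y) = 7*C + Y² = Y² + 7*C)
(-106*176)*s(2, 2) = (-106*176)*(2² + 7*2) = -18656*(4 + 14) = -18656*18 = -335808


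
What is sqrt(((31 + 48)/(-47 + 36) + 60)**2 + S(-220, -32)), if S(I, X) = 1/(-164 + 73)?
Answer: sqrt(2795331630)/1001 ≈ 52.818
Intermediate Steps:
S(I, X) = -1/91 (S(I, X) = 1/(-91) = -1/91)
sqrt(((31 + 48)/(-47 + 36) + 60)**2 + S(-220, -32)) = sqrt(((31 + 48)/(-47 + 36) + 60)**2 - 1/91) = sqrt((79/(-11) + 60)**2 - 1/91) = sqrt((79*(-1/11) + 60)**2 - 1/91) = sqrt((-79/11 + 60)**2 - 1/91) = sqrt((581/11)**2 - 1/91) = sqrt(337561/121 - 1/91) = sqrt(30717930/11011) = sqrt(2795331630)/1001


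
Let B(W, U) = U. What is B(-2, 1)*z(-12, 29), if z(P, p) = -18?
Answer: -18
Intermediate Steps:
B(-2, 1)*z(-12, 29) = 1*(-18) = -18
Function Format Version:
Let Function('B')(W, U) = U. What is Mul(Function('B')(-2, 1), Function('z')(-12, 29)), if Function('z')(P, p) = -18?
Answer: -18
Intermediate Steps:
Mul(Function('B')(-2, 1), Function('z')(-12, 29)) = Mul(1, -18) = -18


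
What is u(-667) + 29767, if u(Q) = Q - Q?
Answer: 29767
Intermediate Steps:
u(Q) = 0
u(-667) + 29767 = 0 + 29767 = 29767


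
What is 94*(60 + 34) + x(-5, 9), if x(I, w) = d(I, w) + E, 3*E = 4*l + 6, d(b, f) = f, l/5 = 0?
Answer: 8847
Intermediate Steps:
l = 0 (l = 5*0 = 0)
E = 2 (E = (4*0 + 6)/3 = (0 + 6)/3 = (⅓)*6 = 2)
x(I, w) = 2 + w (x(I, w) = w + 2 = 2 + w)
94*(60 + 34) + x(-5, 9) = 94*(60 + 34) + (2 + 9) = 94*94 + 11 = 8836 + 11 = 8847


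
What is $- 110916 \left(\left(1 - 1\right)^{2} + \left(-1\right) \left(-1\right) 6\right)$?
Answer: $-665496$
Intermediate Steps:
$- 110916 \left(\left(1 - 1\right)^{2} + \left(-1\right) \left(-1\right) 6\right) = - 110916 \left(0^{2} + 1 \cdot 6\right) = - 110916 \left(0 + 6\right) = \left(-110916\right) 6 = -665496$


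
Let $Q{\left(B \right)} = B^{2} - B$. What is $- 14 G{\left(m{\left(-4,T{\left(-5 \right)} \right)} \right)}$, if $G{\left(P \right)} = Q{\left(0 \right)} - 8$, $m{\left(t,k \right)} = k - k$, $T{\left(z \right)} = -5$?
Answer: $112$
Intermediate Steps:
$m{\left(t,k \right)} = 0$
$G{\left(P \right)} = -8$ ($G{\left(P \right)} = 0 \left(-1 + 0\right) - 8 = 0 \left(-1\right) - 8 = 0 - 8 = -8$)
$- 14 G{\left(m{\left(-4,T{\left(-5 \right)} \right)} \right)} = \left(-14\right) \left(-8\right) = 112$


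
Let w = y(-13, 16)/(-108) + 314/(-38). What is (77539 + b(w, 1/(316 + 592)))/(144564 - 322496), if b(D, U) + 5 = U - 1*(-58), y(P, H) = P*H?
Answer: -70453537/161562256 ≈ -0.43608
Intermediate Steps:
y(P, H) = H*P
w = -3251/513 (w = (16*(-13))/(-108) + 314/(-38) = -208*(-1/108) + 314*(-1/38) = 52/27 - 157/19 = -3251/513 ≈ -6.3372)
b(D, U) = 53 + U (b(D, U) = -5 + (U - 1*(-58)) = -5 + (U + 58) = -5 + (58 + U) = 53 + U)
(77539 + b(w, 1/(316 + 592)))/(144564 - 322496) = (77539 + (53 + 1/(316 + 592)))/(144564 - 322496) = (77539 + (53 + 1/908))/(-177932) = (77539 + (53 + 1/908))*(-1/177932) = (77539 + 48125/908)*(-1/177932) = (70453537/908)*(-1/177932) = -70453537/161562256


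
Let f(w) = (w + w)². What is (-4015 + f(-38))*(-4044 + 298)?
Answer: -6596706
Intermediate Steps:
f(w) = 4*w² (f(w) = (2*w)² = 4*w²)
(-4015 + f(-38))*(-4044 + 298) = (-4015 + 4*(-38)²)*(-4044 + 298) = (-4015 + 4*1444)*(-3746) = (-4015 + 5776)*(-3746) = 1761*(-3746) = -6596706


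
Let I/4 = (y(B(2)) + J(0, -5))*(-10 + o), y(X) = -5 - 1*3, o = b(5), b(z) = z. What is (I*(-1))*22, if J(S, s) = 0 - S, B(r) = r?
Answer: -3520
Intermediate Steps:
o = 5
y(X) = -8 (y(X) = -5 - 3 = -8)
J(S, s) = -S
I = 160 (I = 4*((-8 - 1*0)*(-10 + 5)) = 4*((-8 + 0)*(-5)) = 4*(-8*(-5)) = 4*40 = 160)
(I*(-1))*22 = (160*(-1))*22 = -160*22 = -3520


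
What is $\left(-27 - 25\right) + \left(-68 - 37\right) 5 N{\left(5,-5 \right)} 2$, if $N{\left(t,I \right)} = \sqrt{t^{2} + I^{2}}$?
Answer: $-52 - 5250 \sqrt{2} \approx -7476.6$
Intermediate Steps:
$N{\left(t,I \right)} = \sqrt{I^{2} + t^{2}}$
$\left(-27 - 25\right) + \left(-68 - 37\right) 5 N{\left(5,-5 \right)} 2 = \left(-27 - 25\right) + \left(-68 - 37\right) 5 \sqrt{\left(-5\right)^{2} + 5^{2}} \cdot 2 = \left(-27 - 25\right) - 105 \cdot 5 \sqrt{25 + 25} \cdot 2 = -52 - 105 \cdot 5 \sqrt{50} \cdot 2 = -52 - 105 \cdot 5 \cdot 5 \sqrt{2} \cdot 2 = -52 - 105 \cdot 25 \sqrt{2} \cdot 2 = -52 - 105 \cdot 50 \sqrt{2} = -52 - 5250 \sqrt{2}$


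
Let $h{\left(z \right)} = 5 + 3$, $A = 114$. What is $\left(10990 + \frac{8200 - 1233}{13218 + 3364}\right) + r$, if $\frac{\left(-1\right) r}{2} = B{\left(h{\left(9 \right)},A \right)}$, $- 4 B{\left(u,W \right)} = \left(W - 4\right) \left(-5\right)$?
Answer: $\frac{177683097}{16582} \approx 10715.0$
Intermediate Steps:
$h{\left(z \right)} = 8$
$B{\left(u,W \right)} = -5 + \frac{5 W}{4}$ ($B{\left(u,W \right)} = - \frac{\left(W - 4\right) \left(-5\right)}{4} = - \frac{\left(-4 + W\right) \left(-5\right)}{4} = - \frac{20 - 5 W}{4} = -5 + \frac{5 W}{4}$)
$r = -275$ ($r = - 2 \left(-5 + \frac{5}{4} \cdot 114\right) = - 2 \left(-5 + \frac{285}{2}\right) = \left(-2\right) \frac{275}{2} = -275$)
$\left(10990 + \frac{8200 - 1233}{13218 + 3364}\right) + r = \left(10990 + \frac{8200 - 1233}{13218 + 3364}\right) - 275 = \left(10990 + \frac{6967}{16582}\right) - 275 = \frac{182243147}{16582} - 275 = \frac{177683097}{16582}$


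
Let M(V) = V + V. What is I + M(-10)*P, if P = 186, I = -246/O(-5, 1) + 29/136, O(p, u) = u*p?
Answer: -2495999/680 ≈ -3670.6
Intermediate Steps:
O(p, u) = p*u
M(V) = 2*V
I = 33601/680 (I = -246/((-5*1)) + 29/136 = -246/(-5) + 29*(1/136) = -246*(-1/5) + 29/136 = 246/5 + 29/136 = 33601/680 ≈ 49.413)
I + M(-10)*P = 33601/680 + (2*(-10))*186 = 33601/680 - 20*186 = 33601/680 - 3720 = -2495999/680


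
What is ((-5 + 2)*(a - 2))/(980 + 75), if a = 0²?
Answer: 6/1055 ≈ 0.0056872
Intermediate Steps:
a = 0
((-5 + 2)*(a - 2))/(980 + 75) = ((-5 + 2)*(0 - 2))/(980 + 75) = -3*(-2)/1055 = 6*(1/1055) = 6/1055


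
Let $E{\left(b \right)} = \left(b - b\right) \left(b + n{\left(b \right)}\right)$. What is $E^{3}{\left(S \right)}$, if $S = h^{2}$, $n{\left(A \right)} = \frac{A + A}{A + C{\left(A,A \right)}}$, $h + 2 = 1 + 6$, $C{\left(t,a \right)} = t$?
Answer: $0$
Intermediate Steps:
$h = 5$ ($h = -2 + \left(1 + 6\right) = -2 + 7 = 5$)
$n{\left(A \right)} = 1$ ($n{\left(A \right)} = \frac{A + A}{A + A} = \frac{2 A}{2 A} = 2 A \frac{1}{2 A} = 1$)
$S = 25$ ($S = 5^{2} = 25$)
$E{\left(b \right)} = 0$ ($E{\left(b \right)} = \left(b - b\right) \left(b + 1\right) = 0 \left(1 + b\right) = 0$)
$E^{3}{\left(S \right)} = 0^{3} = 0$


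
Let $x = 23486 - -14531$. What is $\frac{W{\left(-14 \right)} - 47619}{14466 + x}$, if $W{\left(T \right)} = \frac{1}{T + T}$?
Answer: $- \frac{1333333}{1469524} \approx -0.90732$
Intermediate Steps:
$x = 38017$ ($x = 23486 + 14531 = 38017$)
$W{\left(T \right)} = \frac{1}{2 T}$
$\frac{W{\left(-14 \right)} - 47619}{14466 + x} = \frac{\frac{1}{2 \left(-14\right)} - 47619}{14466 + 38017} = \frac{\frac{1}{2} \left(- \frac{1}{14}\right) - 47619}{52483} = \left(- \frac{1}{28} - 47619\right) \frac{1}{52483} = \left(- \frac{1333333}{28}\right) \frac{1}{52483} = - \frac{1333333}{1469524}$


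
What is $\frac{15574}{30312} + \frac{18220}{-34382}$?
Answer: $- \frac{4204843}{260546796} \approx -0.016139$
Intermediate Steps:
$\frac{15574}{30312} + \frac{18220}{-34382} = 15574 \cdot \frac{1}{30312} + 18220 \left(- \frac{1}{34382}\right) = \frac{7787}{15156} - \frac{9110}{17191} = - \frac{4204843}{260546796}$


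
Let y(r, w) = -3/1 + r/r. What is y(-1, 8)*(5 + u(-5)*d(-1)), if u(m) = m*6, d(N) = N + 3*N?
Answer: -250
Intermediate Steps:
d(N) = 4*N
y(r, w) = -2 (y(r, w) = -3*1 + 1 = -3 + 1 = -2)
u(m) = 6*m
y(-1, 8)*(5 + u(-5)*d(-1)) = -2*(5 + (6*(-5))*(4*(-1))) = -2*(5 - 30*(-4)) = -2*(5 + 120) = -2*125 = -250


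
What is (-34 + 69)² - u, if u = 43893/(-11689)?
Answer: 14362918/11689 ≈ 1228.8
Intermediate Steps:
u = -43893/11689 (u = 43893*(-1/11689) = -43893/11689 ≈ -3.7551)
(-34 + 69)² - u = (-34 + 69)² - 1*(-43893/11689) = 35² + 43893/11689 = 1225 + 43893/11689 = 14362918/11689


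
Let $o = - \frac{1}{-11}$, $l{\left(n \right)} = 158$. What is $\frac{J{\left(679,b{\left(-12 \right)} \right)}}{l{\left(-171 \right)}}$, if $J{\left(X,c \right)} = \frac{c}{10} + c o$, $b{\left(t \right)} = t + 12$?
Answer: $0$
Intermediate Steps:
$o = \frac{1}{11}$ ($o = \left(-1\right) \left(- \frac{1}{11}\right) = \frac{1}{11} \approx 0.090909$)
$b{\left(t \right)} = 12 + t$
$J{\left(X,c \right)} = \frac{21 c}{110}$ ($J{\left(X,c \right)} = \frac{c}{10} + c \frac{1}{11} = c \frac{1}{10} + \frac{c}{11} = \frac{c}{10} + \frac{c}{11} = \frac{21 c}{110}$)
$\frac{J{\left(679,b{\left(-12 \right)} \right)}}{l{\left(-171 \right)}} = \frac{\frac{21}{110} \left(12 - 12\right)}{158} = \frac{21}{110} \cdot 0 \cdot \frac{1}{158} = 0 \cdot \frac{1}{158} = 0$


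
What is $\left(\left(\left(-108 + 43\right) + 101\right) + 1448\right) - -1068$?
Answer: $2552$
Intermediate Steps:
$\left(\left(\left(-108 + 43\right) + 101\right) + 1448\right) - -1068 = \left(\left(-65 + 101\right) + 1448\right) + \left(-257 + 1325\right) = \left(36 + 1448\right) + 1068 = 1484 + 1068 = 2552$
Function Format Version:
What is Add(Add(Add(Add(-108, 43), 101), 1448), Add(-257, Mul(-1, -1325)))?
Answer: 2552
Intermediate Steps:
Add(Add(Add(Add(-108, 43), 101), 1448), Add(-257, Mul(-1, -1325))) = Add(Add(Add(-65, 101), 1448), Add(-257, 1325)) = Add(Add(36, 1448), 1068) = Add(1484, 1068) = 2552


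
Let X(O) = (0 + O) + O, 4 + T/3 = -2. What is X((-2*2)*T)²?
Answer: 20736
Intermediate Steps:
T = -18 (T = -12 + 3*(-2) = -12 - 6 = -18)
X(O) = 2*O (X(O) = O + O = 2*O)
X((-2*2)*T)² = (2*(-2*2*(-18)))² = (2*(-4*(-18)))² = (2*72)² = 144² = 20736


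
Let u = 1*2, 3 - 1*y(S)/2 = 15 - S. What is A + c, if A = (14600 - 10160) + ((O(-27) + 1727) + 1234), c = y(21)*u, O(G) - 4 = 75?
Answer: 7516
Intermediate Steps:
y(S) = -24 + 2*S (y(S) = 6 - 2*(15 - S) = 6 + (-30 + 2*S) = -24 + 2*S)
O(G) = 79 (O(G) = 4 + 75 = 79)
u = 2
c = 36 (c = (-24 + 2*21)*2 = (-24 + 42)*2 = 18*2 = 36)
A = 7480 (A = (14600 - 10160) + ((79 + 1727) + 1234) = 4440 + (1806 + 1234) = 4440 + 3040 = 7480)
A + c = 7480 + 36 = 7516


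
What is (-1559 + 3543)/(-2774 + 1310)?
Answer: -248/183 ≈ -1.3552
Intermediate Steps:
(-1559 + 3543)/(-2774 + 1310) = 1984/(-1464) = 1984*(-1/1464) = -248/183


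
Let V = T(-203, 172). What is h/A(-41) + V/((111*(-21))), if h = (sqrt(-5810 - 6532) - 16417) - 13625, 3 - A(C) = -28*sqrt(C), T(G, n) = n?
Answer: (-4816*sqrt(41) + 25641*sqrt(102) + 70028418*I)/(2331*(-3*I + 28*sqrt(41))) ≈ -2.2574 + 167.53*I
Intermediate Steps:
A(C) = 3 + 28*sqrt(C) (A(C) = 3 - (-28)*sqrt(C) = 3 + 28*sqrt(C))
V = 172
h = -30042 + 11*I*sqrt(102) (h = (sqrt(-12342) - 16417) - 13625 = (11*I*sqrt(102) - 16417) - 13625 = (-16417 + 11*I*sqrt(102)) - 13625 = -30042 + 11*I*sqrt(102) ≈ -30042.0 + 111.09*I)
h/A(-41) + V/((111*(-21))) = (-30042 + 11*I*sqrt(102))/(3 + 28*sqrt(-41)) + 172/((111*(-21))) = (-30042 + 11*I*sqrt(102))/(3 + 28*(I*sqrt(41))) + 172/(-2331) = (-30042 + 11*I*sqrt(102))/(3 + 28*I*sqrt(41)) + 172*(-1/2331) = (-30042 + 11*I*sqrt(102))/(3 + 28*I*sqrt(41)) - 172/2331 = -172/2331 + (-30042 + 11*I*sqrt(102))/(3 + 28*I*sqrt(41))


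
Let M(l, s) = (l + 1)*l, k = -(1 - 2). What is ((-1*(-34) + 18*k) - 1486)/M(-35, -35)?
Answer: -717/595 ≈ -1.2050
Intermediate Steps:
k = 1 (k = -1*(-1) = 1)
M(l, s) = l*(1 + l) (M(l, s) = (1 + l)*l = l*(1 + l))
((-1*(-34) + 18*k) - 1486)/M(-35, -35) = ((-1*(-34) + 18*1) - 1486)/((-35*(1 - 35))) = ((34 + 18) - 1486)/((-35*(-34))) = (52 - 1486)/1190 = -1434*1/1190 = -717/595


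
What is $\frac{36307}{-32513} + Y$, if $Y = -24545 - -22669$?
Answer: $- \frac{61030695}{32513} \approx -1877.1$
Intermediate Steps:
$Y = -1876$ ($Y = -24545 + 22669 = -1876$)
$\frac{36307}{-32513} + Y = \frac{36307}{-32513} - 1876 = 36307 \left(- \frac{1}{32513}\right) - 1876 = - \frac{36307}{32513} - 1876 = - \frac{61030695}{32513}$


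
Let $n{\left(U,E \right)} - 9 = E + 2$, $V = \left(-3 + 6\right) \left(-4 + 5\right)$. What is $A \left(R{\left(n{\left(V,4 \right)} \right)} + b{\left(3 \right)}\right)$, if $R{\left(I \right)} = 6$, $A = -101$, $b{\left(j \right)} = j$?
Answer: $-909$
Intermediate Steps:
$V = 3$ ($V = 3 \cdot 1 = 3$)
$n{\left(U,E \right)} = 11 + E$ ($n{\left(U,E \right)} = 9 + \left(E + 2\right) = 9 + \left(2 + E\right) = 11 + E$)
$A \left(R{\left(n{\left(V,4 \right)} \right)} + b{\left(3 \right)}\right) = - 101 \left(6 + 3\right) = \left(-101\right) 9 = -909$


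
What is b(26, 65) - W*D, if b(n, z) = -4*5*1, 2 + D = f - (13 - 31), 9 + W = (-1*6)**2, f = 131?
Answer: -3989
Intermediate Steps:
W = 27 (W = -9 + (-1*6)**2 = -9 + (-6)**2 = -9 + 36 = 27)
D = 147 (D = -2 + (131 - (13 - 31)) = -2 + (131 - 1*(-18)) = -2 + (131 + 18) = -2 + 149 = 147)
b(n, z) = -20 (b(n, z) = -20*1 = -20)
b(26, 65) - W*D = -20 - 27*147 = -20 - 1*3969 = -20 - 3969 = -3989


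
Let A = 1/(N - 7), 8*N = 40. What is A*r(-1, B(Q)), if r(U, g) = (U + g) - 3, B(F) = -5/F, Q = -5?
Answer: 3/2 ≈ 1.5000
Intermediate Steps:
N = 5 (N = (⅛)*40 = 5)
r(U, g) = -3 + U + g
A = -½ (A = 1/(5 - 7) = 1/(-2) = -½ ≈ -0.50000)
A*r(-1, B(Q)) = -(-3 - 1 - 5/(-5))/2 = -(-3 - 1 - 5*(-⅕))/2 = -(-3 - 1 + 1)/2 = -½*(-3) = 3/2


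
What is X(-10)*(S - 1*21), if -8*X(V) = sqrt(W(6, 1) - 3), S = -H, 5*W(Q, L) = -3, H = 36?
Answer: 171*I*sqrt(10)/40 ≈ 13.519*I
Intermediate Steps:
W(Q, L) = -3/5 (W(Q, L) = (1/5)*(-3) = -3/5)
S = -36 (S = -1*36 = -36)
X(V) = -3*I*sqrt(10)/40 (X(V) = -sqrt(-3/5 - 3)/8 = -3*I*sqrt(10)/40)
X(-10)*(S - 1*21) = (-3*I*sqrt(10)/40)*(-36 - 1*21) = (-3*I*sqrt(10)/40)*(-36 - 21) = -3*I*sqrt(10)/40*(-57) = 171*I*sqrt(10)/40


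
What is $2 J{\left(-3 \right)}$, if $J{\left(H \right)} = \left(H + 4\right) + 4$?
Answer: $10$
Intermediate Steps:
$J{\left(H \right)} = 8 + H$ ($J{\left(H \right)} = \left(4 + H\right) + 4 = 8 + H$)
$2 J{\left(-3 \right)} = 2 \left(8 - 3\right) = 2 \cdot 5 = 10$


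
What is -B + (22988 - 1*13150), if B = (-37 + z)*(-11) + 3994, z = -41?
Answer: 4986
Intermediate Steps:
B = 4852 (B = (-37 - 41)*(-11) + 3994 = -78*(-11) + 3994 = 858 + 3994 = 4852)
-B + (22988 - 1*13150) = -1*4852 + (22988 - 1*13150) = -4852 + (22988 - 13150) = -4852 + 9838 = 4986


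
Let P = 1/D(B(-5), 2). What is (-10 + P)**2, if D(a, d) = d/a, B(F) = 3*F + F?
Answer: 400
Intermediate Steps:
B(F) = 4*F
P = -10 (P = 1/(2/((4*(-5)))) = 1/(2/(-20)) = 1/(2*(-1/20)) = 1/(-1/10) = -10)
(-10 + P)**2 = (-10 - 10)**2 = (-20)**2 = 400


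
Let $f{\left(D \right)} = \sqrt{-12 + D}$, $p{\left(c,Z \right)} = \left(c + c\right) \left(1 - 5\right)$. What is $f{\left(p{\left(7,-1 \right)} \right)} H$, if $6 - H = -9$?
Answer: $30 i \sqrt{17} \approx 123.69 i$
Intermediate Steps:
$p{\left(c,Z \right)} = - 8 c$ ($p{\left(c,Z \right)} = 2 c \left(-4\right) = - 8 c$)
$H = 15$ ($H = 6 - -9 = 6 + 9 = 15$)
$f{\left(p{\left(7,-1 \right)} \right)} H = \sqrt{-12 - 56} \cdot 15 = \sqrt{-68} \cdot 15 = 2 i \sqrt{17} \cdot 15 = 30 i \sqrt{17}$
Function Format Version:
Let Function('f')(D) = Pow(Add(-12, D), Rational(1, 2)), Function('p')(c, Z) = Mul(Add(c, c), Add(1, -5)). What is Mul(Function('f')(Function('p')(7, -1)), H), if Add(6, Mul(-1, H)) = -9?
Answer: Mul(30, I, Pow(17, Rational(1, 2))) ≈ Mul(123.69, I)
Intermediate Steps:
Function('p')(c, Z) = Mul(-8, c) (Function('p')(c, Z) = Mul(Mul(2, c), -4) = Mul(-8, c))
H = 15 (H = Add(6, Mul(-1, -9)) = Add(6, 9) = 15)
Mul(Function('f')(Function('p')(7, -1)), H) = Mul(Pow(Add(-12, Mul(-8, 7)), Rational(1, 2)), 15) = Mul(Pow(Add(-12, -56), Rational(1, 2)), 15) = Mul(Pow(-68, Rational(1, 2)), 15) = Mul(Mul(2, I, Pow(17, Rational(1, 2))), 15) = Mul(30, I, Pow(17, Rational(1, 2)))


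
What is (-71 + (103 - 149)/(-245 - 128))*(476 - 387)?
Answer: -2352893/373 ≈ -6308.0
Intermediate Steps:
(-71 + (103 - 149)/(-245 - 128))*(476 - 387) = (-71 - 46/(-373))*89 = (-71 - 46*(-1/373))*89 = (-71 + 46/373)*89 = -26437/373*89 = -2352893/373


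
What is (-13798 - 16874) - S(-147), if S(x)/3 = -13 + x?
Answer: -30192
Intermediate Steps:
S(x) = -39 + 3*x (S(x) = 3*(-13 + x) = -39 + 3*x)
(-13798 - 16874) - S(-147) = (-13798 - 16874) - (-39 + 3*(-147)) = -30672 - (-39 - 441) = -30672 - 1*(-480) = -30672 + 480 = -30192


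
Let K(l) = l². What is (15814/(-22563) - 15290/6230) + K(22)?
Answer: 6759115567/14056749 ≈ 480.84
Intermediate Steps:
(15814/(-22563) - 15290/6230) + K(22) = (15814/(-22563) - 15290/6230) + 22² = (15814*(-1/22563) - 15290*1/6230) + 484 = (-15814/22563 - 1529/623) + 484 = -44350949/14056749 + 484 = 6759115567/14056749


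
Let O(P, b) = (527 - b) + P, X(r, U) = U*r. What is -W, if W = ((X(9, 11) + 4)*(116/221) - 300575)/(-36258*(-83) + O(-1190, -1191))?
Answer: 3495533/35010378 ≈ 0.099843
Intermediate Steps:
O(P, b) = 527 + P - b
W = -3495533/35010378 (W = ((11*9 + 4)*(116/221) - 300575)/(-36258*(-83) + (527 - 1190 - 1*(-1191))) = ((99 + 4)*(116*(1/221)) - 300575)/(3009414 + (527 - 1190 + 1191)) = (103*(116/221) - 300575)/(3009414 + 528) = (11948/221 - 300575)/3009942 = -66415127/221*1/3009942 = -3495533/35010378 ≈ -0.099843)
-W = -1*(-3495533/35010378) = 3495533/35010378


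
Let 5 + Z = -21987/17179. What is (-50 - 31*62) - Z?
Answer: -33769106/17179 ≈ -1965.7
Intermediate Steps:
Z = -107882/17179 (Z = -5 - 21987/17179 = -107882/17179 ≈ -6.2799)
(-50 - 31*62) - Z = (-50 - 31*62) - 1*(-107882/17179) = (-50 - 1922) + 107882/17179 = -1972 + 107882/17179 = -33769106/17179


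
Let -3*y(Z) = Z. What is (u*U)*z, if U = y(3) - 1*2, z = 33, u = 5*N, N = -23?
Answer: 11385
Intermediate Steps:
y(Z) = -Z/3
u = -115 (u = 5*(-23) = -115)
U = -3 (U = -⅓*3 - 1*2 = -1 - 2 = -3)
(u*U)*z = -115*(-3)*33 = 345*33 = 11385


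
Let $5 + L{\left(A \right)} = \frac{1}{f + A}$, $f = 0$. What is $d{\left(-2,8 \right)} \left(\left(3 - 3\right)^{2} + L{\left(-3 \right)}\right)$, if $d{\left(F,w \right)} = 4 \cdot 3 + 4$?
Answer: $- \frac{256}{3} \approx -85.333$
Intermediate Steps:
$L{\left(A \right)} = -5 + \frac{1}{A}$ ($L{\left(A \right)} = -5 + \frac{1}{0 + A} = -5 + \frac{1}{A}$)
$d{\left(F,w \right)} = 16$ ($d{\left(F,w \right)} = 12 + 4 = 16$)
$d{\left(-2,8 \right)} \left(\left(3 - 3\right)^{2} + L{\left(-3 \right)}\right) = 16 \left(\left(3 - 3\right)^{2} - \left(5 - \frac{1}{-3}\right)\right) = 16 \left(0^{2} - \frac{16}{3}\right) = 16 \left(0 - \frac{16}{3}\right) = 16 \left(- \frac{16}{3}\right) = - \frac{256}{3}$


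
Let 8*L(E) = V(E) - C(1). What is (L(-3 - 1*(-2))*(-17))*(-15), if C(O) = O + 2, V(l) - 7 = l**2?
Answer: 1275/8 ≈ 159.38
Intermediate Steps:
V(l) = 7 + l**2
C(O) = 2 + O
L(E) = 1/2 + E**2/8 (L(E) = ((7 + E**2) - (2 + 1))/8 = ((7 + E**2) - 1*3)/8 = ((7 + E**2) - 3)/8 = (4 + E**2)/8 = 1/2 + E**2/8)
(L(-3 - 1*(-2))*(-17))*(-15) = ((1/2 + (-3 - 1*(-2))**2/8)*(-17))*(-15) = ((1/2 + (-3 + 2)**2/8)*(-17))*(-15) = ((1/2 + (1/8)*(-1)**2)*(-17))*(-15) = ((1/2 + (1/8)*1)*(-17))*(-15) = ((1/2 + 1/8)*(-17))*(-15) = ((5/8)*(-17))*(-15) = -85/8*(-15) = 1275/8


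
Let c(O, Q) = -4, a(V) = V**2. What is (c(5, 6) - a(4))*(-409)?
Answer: 8180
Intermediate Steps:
(c(5, 6) - a(4))*(-409) = (-4 - 1*4**2)*(-409) = (-4 - 1*16)*(-409) = (-4 - 16)*(-409) = -20*(-409) = 8180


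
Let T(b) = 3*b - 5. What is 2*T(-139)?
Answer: -844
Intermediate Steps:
T(b) = -5 + 3*b
2*T(-139) = 2*(-5 + 3*(-139)) = 2*(-5 - 417) = 2*(-422) = -844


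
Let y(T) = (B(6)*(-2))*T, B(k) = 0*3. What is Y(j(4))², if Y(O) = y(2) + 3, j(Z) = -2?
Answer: 9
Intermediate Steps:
B(k) = 0
y(T) = 0 (y(T) = (0*(-2))*T = 0*T = 0)
Y(O) = 3 (Y(O) = 0 + 3 = 3)
Y(j(4))² = 3² = 9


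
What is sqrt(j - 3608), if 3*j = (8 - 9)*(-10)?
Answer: I*sqrt(32442)/3 ≈ 60.039*I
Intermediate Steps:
j = 10/3 (j = ((8 - 9)*(-10))/3 = (-1*(-10))/3 = (1/3)*10 = 10/3 ≈ 3.3333)
sqrt(j - 3608) = sqrt(10/3 - 3608) = sqrt(-10814/3) = I*sqrt(32442)/3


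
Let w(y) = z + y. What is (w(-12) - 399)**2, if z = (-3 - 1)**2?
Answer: 156025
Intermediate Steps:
z = 16 (z = (-4)**2 = 16)
w(y) = 16 + y
(w(-12) - 399)**2 = ((16 - 12) - 399)**2 = (4 - 399)**2 = (-395)**2 = 156025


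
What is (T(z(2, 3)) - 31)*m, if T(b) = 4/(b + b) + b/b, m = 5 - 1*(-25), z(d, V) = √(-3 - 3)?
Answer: -900 - 10*I*√6 ≈ -900.0 - 24.495*I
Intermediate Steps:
z(d, V) = I*√6 (z(d, V) = √(-6) = I*√6)
m = 30 (m = 5 + 25 = 30)
T(b) = 1 + 2/b (T(b) = 4/((2*b)) + 1 = 4*(1/(2*b)) + 1 = 2/b + 1 = 1 + 2/b)
(T(z(2, 3)) - 31)*m = ((2 + I*√6)/((I*√6)) - 31)*30 = ((-I*√6/6)*(2 + I*√6) - 31)*30 = (-I*√6*(2 + I*√6)/6 - 31)*30 = (-31 - I*√6*(2 + I*√6)/6)*30 = -930 - 5*I*√6*(2 + I*√6)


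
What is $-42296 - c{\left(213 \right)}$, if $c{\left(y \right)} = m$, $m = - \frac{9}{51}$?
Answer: $- \frac{719029}{17} \approx -42296.0$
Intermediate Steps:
$m = - \frac{3}{17}$ ($m = \left(-9\right) \frac{1}{51} = - \frac{3}{17} \approx -0.17647$)
$c{\left(y \right)} = - \frac{3}{17}$
$-42296 - c{\left(213 \right)} = -42296 - - \frac{3}{17} = -42296 + \frac{3}{17} = - \frac{719029}{17}$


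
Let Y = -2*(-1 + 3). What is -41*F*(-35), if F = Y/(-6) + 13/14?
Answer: 13735/6 ≈ 2289.2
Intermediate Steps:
Y = -4 (Y = -2*2 = -4)
F = 67/42 (F = -4/(-6) + 13/14 = -4*(-⅙) + 13*(1/14) = ⅔ + 13/14 = 67/42 ≈ 1.5952)
-41*F*(-35) = -41*67/42*(-35) = -2747/42*(-35) = 13735/6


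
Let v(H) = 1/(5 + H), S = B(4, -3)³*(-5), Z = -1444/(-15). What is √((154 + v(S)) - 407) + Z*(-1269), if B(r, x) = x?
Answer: -610812/5 + I*√1239665/70 ≈ -1.2216e+5 + 15.906*I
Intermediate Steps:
Z = 1444/15 (Z = -1444*(-1/15) = 1444/15 ≈ 96.267)
S = 135 (S = (-3)³*(-5) = -27*(-5) = 135)
√((154 + v(S)) - 407) + Z*(-1269) = √((154 + 1/(5 + 135)) - 407) + (1444/15)*(-1269) = √((154 + 1/140) - 407) - 610812/5 = √(21561/140 - 407) - 610812/5 = √(-35419/140) - 610812/5 = I*√1239665/70 - 610812/5 = -610812/5 + I*√1239665/70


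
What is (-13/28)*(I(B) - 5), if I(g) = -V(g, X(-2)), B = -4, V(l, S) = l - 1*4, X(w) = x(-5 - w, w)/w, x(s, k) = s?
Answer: -39/28 ≈ -1.3929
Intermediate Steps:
X(w) = (-5 - w)/w
V(l, S) = -4 + l (V(l, S) = l - 4 = -4 + l)
I(g) = 4 - g (I(g) = -(-4 + g) = 4 - g)
(-13/28)*(I(B) - 5) = (-13/28)*((4 - 1*(-4)) - 5) = ((1/28)*(-13))*((4 + 4) - 5) = -13*(8 - 5)/28 = -13/28*3 = -39/28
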